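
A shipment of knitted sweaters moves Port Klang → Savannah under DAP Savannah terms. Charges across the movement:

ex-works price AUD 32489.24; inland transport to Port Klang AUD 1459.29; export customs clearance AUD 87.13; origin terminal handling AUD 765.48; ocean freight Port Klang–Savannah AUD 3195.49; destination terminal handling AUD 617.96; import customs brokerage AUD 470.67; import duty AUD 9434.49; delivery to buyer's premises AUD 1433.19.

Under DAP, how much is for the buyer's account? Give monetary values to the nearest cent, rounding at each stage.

DAP: the seller bears all costs to the named destination except import duty and clearance.
Seller's account: goods 32489.24 + inland to port 1459.29 + export clearance 87.13 + origin terminal 765.48 + freight 3195.49 + destination terminal 617.96 + delivery 1433.19 = 40047.78
Buyer's account: brokerage 470.67 + duty 9434.49 = 9905.16

Buyer's account: AUD 9905.16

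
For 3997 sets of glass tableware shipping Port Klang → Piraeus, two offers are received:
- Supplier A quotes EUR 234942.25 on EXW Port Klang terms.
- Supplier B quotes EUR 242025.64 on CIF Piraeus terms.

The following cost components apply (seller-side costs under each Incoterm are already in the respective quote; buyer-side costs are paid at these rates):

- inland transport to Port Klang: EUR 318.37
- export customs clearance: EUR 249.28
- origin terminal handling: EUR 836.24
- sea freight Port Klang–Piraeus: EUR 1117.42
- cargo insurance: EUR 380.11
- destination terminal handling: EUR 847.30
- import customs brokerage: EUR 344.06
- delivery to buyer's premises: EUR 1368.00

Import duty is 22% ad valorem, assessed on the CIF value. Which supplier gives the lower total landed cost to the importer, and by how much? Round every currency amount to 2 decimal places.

Supplier A (EXW):
CIF value = EXW price + inland to port + export clearance + origin terminal + freight + insurance = 234942.25 + 318.37 + 249.28 + 836.24 + 1117.42 + 380.11 = 237843.67
Import duty = 237843.67 × 22% = 52325.61
Buyer bears (A): 318.37 + 249.28 + 836.24 + 1117.42 + 380.11 + 847.30 + 344.06 + 1368.00 = 5460.78
Landed cost (A) = invoice 234942.25 + 5460.78 + duty 52325.61 = 292728.64
Supplier B (CIF):
The CIF price already equals the CIF value: 242025.64
Import duty = 242025.64 × 22% = 53245.64
Buyer bears (B): 847.30 + 344.06 + 1368.00 = 2559.36
Landed cost (B) = invoice 242025.64 + 2559.36 + duty 53245.64 = 297830.64
Difference = |292728.64 − 297830.64| = 5102.00

Supplier A is cheaper by EUR 5102.00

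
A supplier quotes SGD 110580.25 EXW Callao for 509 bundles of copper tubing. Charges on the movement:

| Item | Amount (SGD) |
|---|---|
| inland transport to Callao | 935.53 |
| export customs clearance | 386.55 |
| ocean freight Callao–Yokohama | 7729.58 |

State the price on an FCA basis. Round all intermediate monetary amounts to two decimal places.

FCA price: SGD 111902.33

Not relevant to the conversion: freight — on the buyer under both terms; not part of either seller's price.
From EXW to FCA, the seller additionally bears: inland to port, export clearance.
FCA price = 110580.25 + 935.53 + 386.55 = 111902.33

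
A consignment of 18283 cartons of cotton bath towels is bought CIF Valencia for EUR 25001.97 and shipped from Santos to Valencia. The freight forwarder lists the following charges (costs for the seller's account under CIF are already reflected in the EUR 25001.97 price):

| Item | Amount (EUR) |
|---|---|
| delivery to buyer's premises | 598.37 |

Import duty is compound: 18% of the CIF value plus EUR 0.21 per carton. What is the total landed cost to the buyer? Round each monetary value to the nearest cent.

Total landed cost: EUR 33940.12

CIF: the seller pays costs through ocean freight and marine insurance to the destination port.
The CIF price already equals the CIF value: 25001.97
Ad valorem component: 25001.97 × 18% = 4500.35
Specific component: 18283 × 0.21 = 3839.43
Import duty = 4500.35 + 3839.43 = 8339.78
Buyer bears: delivery 598.37 + duty 8339.78 = 8938.15
Landed cost = invoice 25001.97 + 8938.15 = 33940.12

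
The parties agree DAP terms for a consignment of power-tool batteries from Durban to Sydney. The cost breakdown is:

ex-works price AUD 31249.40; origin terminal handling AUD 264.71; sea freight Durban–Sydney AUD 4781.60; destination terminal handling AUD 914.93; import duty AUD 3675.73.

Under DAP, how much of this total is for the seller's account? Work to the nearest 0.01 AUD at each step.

Seller's account: AUD 37210.64

DAP: the seller bears all costs to the named destination except import duty and clearance.
Seller's account: goods 31249.40 + origin terminal 264.71 + freight 4781.60 + destination terminal 914.93 = 37210.64
Buyer's account: duty 3675.73 = 3675.73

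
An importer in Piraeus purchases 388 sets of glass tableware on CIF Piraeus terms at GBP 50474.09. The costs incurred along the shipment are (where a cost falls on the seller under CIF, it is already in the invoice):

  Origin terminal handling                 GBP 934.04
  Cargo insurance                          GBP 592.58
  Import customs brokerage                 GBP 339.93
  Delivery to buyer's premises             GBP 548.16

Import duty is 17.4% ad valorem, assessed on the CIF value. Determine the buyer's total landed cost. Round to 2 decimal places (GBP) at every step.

CIF: the seller pays costs through ocean freight and marine insurance to the destination port.
Already in the invoice (seller's account under CIF): origin terminal, insurance — exclude.
The CIF price already equals the CIF value: 50474.09
Import duty = 50474.09 × 17.4% = 8782.49
Buyer bears: brokerage 339.93 + delivery 548.16 + duty 8782.49 = 9670.58
Landed cost = invoice 50474.09 + 9670.58 = 60144.67

Total landed cost: GBP 60144.67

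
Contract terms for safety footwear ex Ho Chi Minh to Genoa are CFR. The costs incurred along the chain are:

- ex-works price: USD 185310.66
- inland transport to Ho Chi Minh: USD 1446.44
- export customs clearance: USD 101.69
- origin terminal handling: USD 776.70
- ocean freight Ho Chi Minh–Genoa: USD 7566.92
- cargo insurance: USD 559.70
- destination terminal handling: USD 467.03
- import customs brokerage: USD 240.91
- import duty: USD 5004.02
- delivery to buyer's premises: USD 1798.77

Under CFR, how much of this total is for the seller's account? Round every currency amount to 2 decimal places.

Seller's account: USD 195202.41

CFR: the seller pays costs through ocean freight to the destination port, but not insurance.
Seller's account: goods 185310.66 + inland to port 1446.44 + export clearance 101.69 + origin terminal 776.70 + freight 7566.92 = 195202.41
Buyer's account: insurance 559.70 + destination terminal 467.03 + brokerage 240.91 + duty 5004.02 + delivery 1798.77 = 8070.43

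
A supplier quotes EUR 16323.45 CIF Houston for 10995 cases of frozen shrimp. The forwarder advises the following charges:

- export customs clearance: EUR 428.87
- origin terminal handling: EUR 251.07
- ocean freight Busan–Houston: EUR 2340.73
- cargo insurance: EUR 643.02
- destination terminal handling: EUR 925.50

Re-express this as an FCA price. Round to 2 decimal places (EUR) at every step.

Not relevant to the conversion: export clearance — on the seller under both CIF and FCA; already in the CIF price and stays in the FCA price. destination terminal — on the buyer under both terms; not part of either seller's price.
From CIF to FCA, the seller no longer bears: origin terminal, freight, insurance.
FCA price = 16323.45 − 251.07 − 2340.73 − 643.02 = 13088.63

FCA price: EUR 13088.63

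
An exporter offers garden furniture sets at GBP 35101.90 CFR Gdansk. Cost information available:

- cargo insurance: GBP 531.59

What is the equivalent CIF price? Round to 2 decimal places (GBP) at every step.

CIF price: GBP 35633.49

From CFR to CIF, the seller additionally bears: insurance.
CIF price = 35101.90 + 531.59 = 35633.49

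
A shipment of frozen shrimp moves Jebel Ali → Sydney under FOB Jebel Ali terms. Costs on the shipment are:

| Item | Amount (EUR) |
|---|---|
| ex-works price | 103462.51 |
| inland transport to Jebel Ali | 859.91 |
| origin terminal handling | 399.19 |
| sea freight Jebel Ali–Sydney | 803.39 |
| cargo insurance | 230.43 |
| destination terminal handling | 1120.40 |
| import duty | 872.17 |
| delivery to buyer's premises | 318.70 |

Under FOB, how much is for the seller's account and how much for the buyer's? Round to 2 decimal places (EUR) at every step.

FOB: the seller bears costs until goods are on board at the origin port; the buyer bears freight, insurance and all costs thereafter.
Seller's account: goods 103462.51 + inland to port 859.91 + origin terminal 399.19 = 104721.61
Buyer's account: freight 803.39 + insurance 230.43 + destination terminal 1120.40 + duty 872.17 + delivery 318.70 = 3345.09

Seller: EUR 104721.61; buyer: EUR 3345.09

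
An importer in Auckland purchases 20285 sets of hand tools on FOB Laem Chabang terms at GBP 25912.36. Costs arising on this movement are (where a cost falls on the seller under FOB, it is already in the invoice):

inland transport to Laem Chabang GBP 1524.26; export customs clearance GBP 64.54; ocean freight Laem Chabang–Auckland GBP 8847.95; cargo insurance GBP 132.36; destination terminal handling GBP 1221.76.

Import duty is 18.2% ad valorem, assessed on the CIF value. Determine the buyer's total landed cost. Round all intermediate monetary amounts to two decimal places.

FOB: the seller bears costs until goods are on board at the origin port; the buyer bears freight, insurance and all costs thereafter.
Already in the invoice (seller's account under FOB): inland to port, export clearance — exclude.
CIF value = FOB price + freight + insurance = 25912.36 + 8847.95 + 132.36 = 34892.67
Import duty = 34892.67 × 18.2% = 6350.47
Buyer bears: freight 8847.95 + insurance 132.36 + destination terminal 1221.76 + duty 6350.47 = 16552.54
Landed cost = invoice 25912.36 + 16552.54 = 42464.90

Total landed cost: GBP 42464.90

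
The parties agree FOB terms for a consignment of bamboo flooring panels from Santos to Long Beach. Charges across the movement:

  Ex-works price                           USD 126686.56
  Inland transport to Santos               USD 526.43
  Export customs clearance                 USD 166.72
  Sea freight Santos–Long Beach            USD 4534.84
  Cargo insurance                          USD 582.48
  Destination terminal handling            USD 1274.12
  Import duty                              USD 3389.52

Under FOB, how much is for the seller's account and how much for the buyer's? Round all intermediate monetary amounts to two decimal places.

Seller: USD 127379.71; buyer: USD 9780.96

FOB: the seller bears costs until goods are on board at the origin port; the buyer bears freight, insurance and all costs thereafter.
Seller's account: goods 126686.56 + inland to port 526.43 + export clearance 166.72 = 127379.71
Buyer's account: freight 4534.84 + insurance 582.48 + destination terminal 1274.12 + duty 3389.52 = 9780.96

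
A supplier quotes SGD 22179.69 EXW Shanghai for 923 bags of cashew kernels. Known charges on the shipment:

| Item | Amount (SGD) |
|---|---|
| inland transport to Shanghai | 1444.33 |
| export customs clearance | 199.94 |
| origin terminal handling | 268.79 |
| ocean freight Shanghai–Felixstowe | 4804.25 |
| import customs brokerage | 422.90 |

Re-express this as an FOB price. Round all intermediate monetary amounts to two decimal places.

FOB price: SGD 24092.75

Not relevant to the conversion: freight, brokerage — on the buyer under both terms; not part of either seller's price.
From EXW to FOB, the seller additionally bears: inland to port, export clearance, origin terminal.
FOB price = 22179.69 + 1444.33 + 199.94 + 268.79 = 24092.75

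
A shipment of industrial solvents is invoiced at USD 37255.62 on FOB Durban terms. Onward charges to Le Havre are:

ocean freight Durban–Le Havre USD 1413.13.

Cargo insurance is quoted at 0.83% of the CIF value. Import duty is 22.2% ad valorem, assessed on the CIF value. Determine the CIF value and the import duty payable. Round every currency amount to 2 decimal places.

Let C be the CIF value. C = FOB price + freight + 0.83% × C
C − 0.83% × C = 37255.62 + 1413.13
0.9917 × C = 38668.75
C = 38668.75 / 0.9917 = 38992.39
Insurance premium = 0.83% × 38992.39 = 323.64
Import duty = 38992.39 × 22.2% = 8656.31

CIF value: USD 38992.39; import duty: USD 8656.31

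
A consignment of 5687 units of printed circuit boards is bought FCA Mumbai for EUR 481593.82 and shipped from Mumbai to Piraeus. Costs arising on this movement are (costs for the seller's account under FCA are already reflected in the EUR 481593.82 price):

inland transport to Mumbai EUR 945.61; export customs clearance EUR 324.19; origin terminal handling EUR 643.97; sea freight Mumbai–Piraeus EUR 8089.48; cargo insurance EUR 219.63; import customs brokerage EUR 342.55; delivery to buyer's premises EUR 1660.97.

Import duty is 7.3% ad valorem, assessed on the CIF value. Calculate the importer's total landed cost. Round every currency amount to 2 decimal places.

Total landed cost: EUR 528360.34

FCA: the seller delivers export-cleared goods to the carrier; the buyer bears costs from that point.
Already in the invoice (seller's account under FCA): inland to port, export clearance — exclude.
CIF value = FCA price + origin terminal + freight + insurance = 481593.82 + 643.97 + 8089.48 + 219.63 = 490546.90
Import duty = 490546.90 × 7.3% = 35809.92
Buyer bears: origin terminal 643.97 + freight 8089.48 + insurance 219.63 + brokerage 342.55 + delivery 1660.97 + duty 35809.92 = 46766.52
Landed cost = invoice 481593.82 + 46766.52 = 528360.34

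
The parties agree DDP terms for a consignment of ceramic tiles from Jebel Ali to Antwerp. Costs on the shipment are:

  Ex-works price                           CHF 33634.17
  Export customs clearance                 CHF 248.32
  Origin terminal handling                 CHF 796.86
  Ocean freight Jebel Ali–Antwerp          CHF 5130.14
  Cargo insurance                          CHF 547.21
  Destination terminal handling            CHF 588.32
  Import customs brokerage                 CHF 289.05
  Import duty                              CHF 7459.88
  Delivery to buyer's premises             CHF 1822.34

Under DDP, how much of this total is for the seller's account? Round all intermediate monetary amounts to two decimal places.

Seller's account: CHF 50516.29

DDP: the seller bears all costs including import duty.
Seller's account: goods 33634.17 + export clearance 248.32 + origin terminal 796.86 + freight 5130.14 + insurance 547.21 + destination terminal 588.32 + brokerage 289.05 + duty 7459.88 + delivery 1822.34 = 50516.29
Buyer's account: 0.00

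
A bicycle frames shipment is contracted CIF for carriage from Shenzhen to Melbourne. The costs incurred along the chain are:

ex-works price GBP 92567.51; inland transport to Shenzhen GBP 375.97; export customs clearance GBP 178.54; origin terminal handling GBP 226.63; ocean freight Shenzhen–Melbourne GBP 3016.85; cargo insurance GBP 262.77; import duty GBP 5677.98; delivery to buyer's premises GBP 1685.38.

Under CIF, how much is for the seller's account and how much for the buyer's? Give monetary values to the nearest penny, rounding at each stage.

Seller: GBP 96628.27; buyer: GBP 7363.36

CIF: the seller pays costs through ocean freight and marine insurance to the destination port.
Seller's account: goods 92567.51 + inland to port 375.97 + export clearance 178.54 + origin terminal 226.63 + freight 3016.85 + insurance 262.77 = 96628.27
Buyer's account: duty 5677.98 + delivery 1685.38 = 7363.36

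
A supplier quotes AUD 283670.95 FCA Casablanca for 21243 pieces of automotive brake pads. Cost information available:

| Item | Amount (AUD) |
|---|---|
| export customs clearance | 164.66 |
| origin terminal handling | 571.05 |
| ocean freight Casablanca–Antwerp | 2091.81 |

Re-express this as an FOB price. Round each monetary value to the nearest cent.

FOB price: AUD 284242.00

Not relevant to the conversion: export clearance — on the seller under both FCA and FOB; already in the FCA price and stays in the FOB price. freight — on the buyer under both terms; not part of either seller's price.
From FCA to FOB, the seller additionally bears: origin terminal.
FOB price = 283670.95 + 571.05 = 284242.00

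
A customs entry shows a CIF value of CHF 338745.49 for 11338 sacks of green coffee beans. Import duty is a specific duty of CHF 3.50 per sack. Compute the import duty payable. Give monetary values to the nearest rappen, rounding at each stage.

Import duty: CHF 39683.00

Import duty = 11338 × 3.50 = 39683.00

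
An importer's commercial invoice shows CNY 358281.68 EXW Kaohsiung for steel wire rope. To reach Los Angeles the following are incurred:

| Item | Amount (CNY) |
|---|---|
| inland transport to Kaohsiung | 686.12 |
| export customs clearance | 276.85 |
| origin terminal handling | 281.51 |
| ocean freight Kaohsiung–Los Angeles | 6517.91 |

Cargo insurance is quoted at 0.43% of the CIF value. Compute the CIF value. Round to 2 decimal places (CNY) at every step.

CIF value: CNY 367624.86

Let C be the CIF value. C = EXW price + pre-shipment costs + freight + 0.43% × C
C − 0.43% × C = 358281.68 + 686.12 + 276.85 + 281.51 + 6517.91
0.9957 × C = 366044.07
C = 366044.07 / 0.9957 = 367624.86
Insurance premium = 0.43% × 367624.86 = 1580.79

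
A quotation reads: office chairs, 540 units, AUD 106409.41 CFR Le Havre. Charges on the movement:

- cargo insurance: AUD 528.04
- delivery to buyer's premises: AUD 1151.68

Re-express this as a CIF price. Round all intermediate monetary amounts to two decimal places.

Not relevant to the conversion: delivery — on the buyer under both terms; not part of either seller's price.
From CFR to CIF, the seller additionally bears: insurance.
CIF price = 106409.41 + 528.04 = 106937.45

CIF price: AUD 106937.45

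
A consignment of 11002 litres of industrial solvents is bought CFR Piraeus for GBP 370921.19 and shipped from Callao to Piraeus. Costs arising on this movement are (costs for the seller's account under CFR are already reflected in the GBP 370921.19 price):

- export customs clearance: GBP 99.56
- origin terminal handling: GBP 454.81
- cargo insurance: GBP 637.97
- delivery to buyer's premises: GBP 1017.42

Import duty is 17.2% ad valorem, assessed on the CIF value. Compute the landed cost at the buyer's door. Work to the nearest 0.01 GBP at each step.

Total landed cost: GBP 436484.76

CFR: the seller pays costs through ocean freight to the destination port, but not insurance.
Already in the invoice (seller's account under CFR): export clearance, origin terminal — exclude.
CIF value = CFR price + insurance = 370921.19 + 637.97 = 371559.16
Import duty = 371559.16 × 17.2% = 63908.18
Buyer bears: insurance 637.97 + delivery 1017.42 + duty 63908.18 = 65563.57
Landed cost = invoice 370921.19 + 65563.57 = 436484.76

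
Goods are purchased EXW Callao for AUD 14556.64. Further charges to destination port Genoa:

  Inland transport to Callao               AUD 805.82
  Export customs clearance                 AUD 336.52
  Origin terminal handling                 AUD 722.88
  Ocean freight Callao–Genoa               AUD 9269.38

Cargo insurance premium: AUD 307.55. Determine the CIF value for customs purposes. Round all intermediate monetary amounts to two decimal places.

CIF = EXW price + pre-shipment costs + freight + insurance
CIF = 14556.64 + 805.82 + 336.52 + 722.88 + 9269.38 + 307.55 = 25998.79

CIF value: AUD 25998.79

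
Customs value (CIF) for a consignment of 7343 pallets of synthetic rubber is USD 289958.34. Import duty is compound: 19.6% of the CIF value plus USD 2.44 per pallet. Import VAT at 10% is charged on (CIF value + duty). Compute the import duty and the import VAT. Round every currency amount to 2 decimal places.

Ad valorem component: 289958.34 × 19.6% = 56831.83
Specific component: 7343 × 2.44 = 17916.92
Import duty = 56831.83 + 17916.92 = 74748.75
VAT base = CIF + duty = 289958.34 + 74748.75 = 364707.09
Import VAT = 364707.09 × 10% = 36470.71

Import duty: USD 74748.75; import VAT: USD 36470.71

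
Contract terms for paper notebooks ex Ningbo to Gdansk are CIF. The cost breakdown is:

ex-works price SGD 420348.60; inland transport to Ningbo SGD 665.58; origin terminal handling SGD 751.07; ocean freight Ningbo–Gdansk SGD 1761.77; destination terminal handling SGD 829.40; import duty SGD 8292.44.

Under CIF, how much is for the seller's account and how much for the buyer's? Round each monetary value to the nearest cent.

Seller: SGD 423527.02; buyer: SGD 9121.84

CIF: the seller pays costs through ocean freight and marine insurance to the destination port.
Seller's account: goods 420348.60 + inland to port 665.58 + origin terminal 751.07 + freight 1761.77 = 423527.02
Buyer's account: destination terminal 829.40 + duty 8292.44 = 9121.84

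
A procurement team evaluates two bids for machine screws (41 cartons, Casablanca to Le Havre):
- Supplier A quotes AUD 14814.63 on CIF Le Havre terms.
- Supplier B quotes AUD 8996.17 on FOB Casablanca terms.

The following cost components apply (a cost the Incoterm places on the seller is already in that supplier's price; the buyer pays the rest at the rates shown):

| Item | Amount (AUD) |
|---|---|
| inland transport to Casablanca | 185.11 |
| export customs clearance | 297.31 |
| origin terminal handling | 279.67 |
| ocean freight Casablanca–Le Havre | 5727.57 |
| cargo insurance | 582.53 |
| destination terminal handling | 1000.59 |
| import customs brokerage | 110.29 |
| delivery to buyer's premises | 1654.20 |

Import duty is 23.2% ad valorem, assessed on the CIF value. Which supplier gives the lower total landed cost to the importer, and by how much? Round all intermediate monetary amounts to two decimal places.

Supplier A (CIF):
The CIF price already equals the CIF value: 14814.63
Import duty = 14814.63 × 23.2% = 3436.99
Buyer bears (A): 1000.59 + 110.29 + 1654.20 = 2765.08
Landed cost (A) = invoice 14814.63 + 2765.08 + duty 3436.99 = 21016.70
Supplier B (FOB):
CIF value = FOB price + freight + insurance = 8996.17 + 5727.57 + 582.53 = 15306.27
Import duty = 15306.27 × 23.2% = 3551.05
Buyer bears (B): 5727.57 + 582.53 + 1000.59 + 110.29 + 1654.20 = 9075.18
Landed cost (B) = invoice 8996.17 + 9075.18 + duty 3551.05 = 21622.40
Difference = |21016.70 − 21622.40| = 605.70

Supplier A is cheaper by AUD 605.70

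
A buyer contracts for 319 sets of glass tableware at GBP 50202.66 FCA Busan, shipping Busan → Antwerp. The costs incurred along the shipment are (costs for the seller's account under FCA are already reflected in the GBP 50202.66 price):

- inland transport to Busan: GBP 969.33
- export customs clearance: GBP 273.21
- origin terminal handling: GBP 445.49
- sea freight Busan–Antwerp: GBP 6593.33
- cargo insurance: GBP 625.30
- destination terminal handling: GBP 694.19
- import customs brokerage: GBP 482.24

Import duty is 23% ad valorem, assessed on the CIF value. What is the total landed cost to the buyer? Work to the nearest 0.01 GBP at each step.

Total landed cost: GBP 72352.57

FCA: the seller delivers export-cleared goods to the carrier; the buyer bears costs from that point.
Already in the invoice (seller's account under FCA): inland to port, export clearance — exclude.
CIF value = FCA price + origin terminal + freight + insurance = 50202.66 + 445.49 + 6593.33 + 625.30 = 57866.78
Import duty = 57866.78 × 23% = 13309.36
Buyer bears: origin terminal 445.49 + freight 6593.33 + insurance 625.30 + destination terminal 694.19 + brokerage 482.24 + duty 13309.36 = 22149.91
Landed cost = invoice 50202.66 + 22149.91 = 72352.57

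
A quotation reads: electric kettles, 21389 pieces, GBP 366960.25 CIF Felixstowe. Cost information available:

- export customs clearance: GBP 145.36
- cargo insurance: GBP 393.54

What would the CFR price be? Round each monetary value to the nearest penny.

CFR price: GBP 366566.71

Not relevant to the conversion: export clearance — on the seller under both CIF and CFR; already in the CIF price and stays in the CFR price.
From CIF to CFR, the seller no longer bears: insurance.
CFR price = 366960.25 − 393.54 = 366566.71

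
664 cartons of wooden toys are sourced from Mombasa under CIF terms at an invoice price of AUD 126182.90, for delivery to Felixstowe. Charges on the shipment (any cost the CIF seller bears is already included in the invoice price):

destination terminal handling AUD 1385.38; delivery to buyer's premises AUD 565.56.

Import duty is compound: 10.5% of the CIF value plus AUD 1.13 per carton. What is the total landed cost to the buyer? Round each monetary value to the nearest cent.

CIF: the seller pays costs through ocean freight and marine insurance to the destination port.
The CIF price already equals the CIF value: 126182.90
Ad valorem component: 126182.90 × 10.5% = 13249.20
Specific component: 664 × 1.13 = 750.32
Import duty = 13249.20 + 750.32 = 13999.52
Buyer bears: destination terminal 1385.38 + delivery 565.56 + duty 13999.52 = 15950.46
Landed cost = invoice 126182.90 + 15950.46 = 142133.36

Total landed cost: AUD 142133.36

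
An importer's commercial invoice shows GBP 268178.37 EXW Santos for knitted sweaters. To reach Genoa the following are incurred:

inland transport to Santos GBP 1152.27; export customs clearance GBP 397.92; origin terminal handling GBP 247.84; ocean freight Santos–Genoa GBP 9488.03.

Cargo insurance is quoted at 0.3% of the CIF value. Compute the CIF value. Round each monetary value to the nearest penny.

CIF value: GBP 280305.35

Let C be the CIF value. C = EXW price + pre-shipment costs + freight + 0.3% × C
C − 0.3% × C = 268178.37 + 1152.27 + 397.92 + 247.84 + 9488.03
0.997 × C = 279464.43
C = 279464.43 / 0.997 = 280305.35
Insurance premium = 0.3% × 280305.35 = 840.92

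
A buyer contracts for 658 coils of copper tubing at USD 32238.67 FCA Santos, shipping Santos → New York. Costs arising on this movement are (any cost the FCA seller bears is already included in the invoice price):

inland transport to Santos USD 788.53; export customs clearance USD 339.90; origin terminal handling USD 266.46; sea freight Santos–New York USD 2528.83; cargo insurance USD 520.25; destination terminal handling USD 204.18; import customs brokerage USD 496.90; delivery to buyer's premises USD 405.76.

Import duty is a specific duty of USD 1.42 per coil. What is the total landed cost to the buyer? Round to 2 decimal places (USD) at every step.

FCA: the seller delivers export-cleared goods to the carrier; the buyer bears costs from that point.
Already in the invoice (seller's account under FCA): inland to port, export clearance — exclude.
CIF value = FCA price + origin terminal + freight + insurance = 32238.67 + 266.46 + 2528.83 + 520.25 = 35554.21
Import duty = 658 × 1.42 = 934.36
Buyer bears: origin terminal 266.46 + freight 2528.83 + insurance 520.25 + destination terminal 204.18 + brokerage 496.90 + delivery 405.76 + duty 934.36 = 5356.74
Landed cost = invoice 32238.67 + 5356.74 = 37595.41

Total landed cost: USD 37595.41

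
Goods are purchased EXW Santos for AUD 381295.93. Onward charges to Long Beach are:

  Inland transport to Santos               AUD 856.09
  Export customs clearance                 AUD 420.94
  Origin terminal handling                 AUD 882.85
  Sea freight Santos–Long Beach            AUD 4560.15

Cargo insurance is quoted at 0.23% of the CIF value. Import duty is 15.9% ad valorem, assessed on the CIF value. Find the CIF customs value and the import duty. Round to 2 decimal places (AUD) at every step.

CIF value: AUD 388910.45; import duty: AUD 61836.76

Let C be the CIF value. C = EXW price + pre-shipment costs + freight + 0.23% × C
C − 0.23% × C = 381295.93 + 856.09 + 420.94 + 882.85 + 4560.15
0.9977 × C = 388015.96
C = 388015.96 / 0.9977 = 388910.45
Insurance premium = 0.23% × 388910.45 = 894.49
Import duty = 388910.45 × 15.9% = 61836.76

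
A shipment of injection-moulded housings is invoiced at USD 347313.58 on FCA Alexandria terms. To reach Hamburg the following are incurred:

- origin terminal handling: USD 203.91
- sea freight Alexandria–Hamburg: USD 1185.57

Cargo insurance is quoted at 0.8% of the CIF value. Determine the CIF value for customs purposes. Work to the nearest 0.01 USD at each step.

CIF value: USD 351515.18

Let C be the CIF value. C = FCA price + pre-shipment costs + freight + 0.8% × C
C − 0.8% × C = 347313.58 + 203.91 + 1185.57
0.992 × C = 348703.06
C = 348703.06 / 0.992 = 351515.18
Insurance premium = 0.8% × 351515.18 = 2812.12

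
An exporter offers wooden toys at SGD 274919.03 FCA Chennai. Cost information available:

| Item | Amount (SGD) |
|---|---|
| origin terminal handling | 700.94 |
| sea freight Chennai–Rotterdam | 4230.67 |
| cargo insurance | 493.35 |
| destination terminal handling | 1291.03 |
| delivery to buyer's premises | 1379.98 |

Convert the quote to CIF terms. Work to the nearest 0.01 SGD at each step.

CIF price: SGD 280343.99

Not relevant to the conversion: destination terminal, delivery — on the buyer under both terms; not part of either seller's price.
From FCA to CIF, the seller additionally bears: origin terminal, freight, insurance.
CIF price = 274919.03 + 700.94 + 4230.67 + 493.35 = 280343.99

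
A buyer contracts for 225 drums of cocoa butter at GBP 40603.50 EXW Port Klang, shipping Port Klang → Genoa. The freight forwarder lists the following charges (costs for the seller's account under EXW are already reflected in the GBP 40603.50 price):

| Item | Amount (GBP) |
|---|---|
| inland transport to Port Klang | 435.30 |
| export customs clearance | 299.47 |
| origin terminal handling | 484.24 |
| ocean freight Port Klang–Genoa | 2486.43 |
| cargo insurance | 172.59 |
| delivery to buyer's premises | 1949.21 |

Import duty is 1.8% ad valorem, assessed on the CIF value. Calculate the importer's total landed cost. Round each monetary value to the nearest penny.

EXW: the seller makes goods available at their premises; the buyer bears all onward costs.
CIF value = EXW price + inland to port + export clearance + origin terminal + freight + insurance = 40603.50 + 435.30 + 299.47 + 484.24 + 2486.43 + 172.59 = 44481.53
Import duty = 44481.53 × 1.8% = 800.67
Buyer bears: inland to port 435.30 + export clearance 299.47 + origin terminal 484.24 + freight 2486.43 + insurance 172.59 + delivery 1949.21 + duty 800.67 = 6627.91
Landed cost = invoice 40603.50 + 6627.91 = 47231.41

Total landed cost: GBP 47231.41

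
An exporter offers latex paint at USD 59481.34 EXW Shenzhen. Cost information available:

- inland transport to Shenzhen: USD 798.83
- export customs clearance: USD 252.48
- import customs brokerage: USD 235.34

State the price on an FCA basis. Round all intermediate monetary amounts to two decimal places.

Not relevant to the conversion: brokerage — on the buyer under both terms; not part of either seller's price.
From EXW to FCA, the seller additionally bears: inland to port, export clearance.
FCA price = 59481.34 + 798.83 + 252.48 = 60532.65

FCA price: USD 60532.65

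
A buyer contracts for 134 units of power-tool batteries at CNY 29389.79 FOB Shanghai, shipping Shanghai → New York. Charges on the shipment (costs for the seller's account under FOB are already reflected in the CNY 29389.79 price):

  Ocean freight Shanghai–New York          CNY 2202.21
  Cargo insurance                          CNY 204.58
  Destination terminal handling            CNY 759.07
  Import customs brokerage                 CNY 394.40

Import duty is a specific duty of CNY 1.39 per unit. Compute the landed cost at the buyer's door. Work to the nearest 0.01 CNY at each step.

FOB: the seller bears costs until goods are on board at the origin port; the buyer bears freight, insurance and all costs thereafter.
CIF value = FOB price + freight + insurance = 29389.79 + 2202.21 + 204.58 = 31796.58
Import duty = 134 × 1.39 = 186.26
Buyer bears: freight 2202.21 + insurance 204.58 + destination terminal 759.07 + brokerage 394.40 + duty 186.26 = 3746.52
Landed cost = invoice 29389.79 + 3746.52 = 33136.31

Total landed cost: CNY 33136.31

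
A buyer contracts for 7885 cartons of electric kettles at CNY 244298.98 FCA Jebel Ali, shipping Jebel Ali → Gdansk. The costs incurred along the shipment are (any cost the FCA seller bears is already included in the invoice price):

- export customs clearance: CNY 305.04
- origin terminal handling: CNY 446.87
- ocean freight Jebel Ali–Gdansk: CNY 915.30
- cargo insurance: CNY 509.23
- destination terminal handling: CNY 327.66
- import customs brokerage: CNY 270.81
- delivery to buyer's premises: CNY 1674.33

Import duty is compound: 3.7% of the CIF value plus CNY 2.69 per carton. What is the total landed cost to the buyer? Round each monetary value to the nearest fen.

FCA: the seller delivers export-cleared goods to the carrier; the buyer bears costs from that point.
Already in the invoice (seller's account under FCA): export clearance — exclude.
CIF value = FCA price + origin terminal + freight + insurance = 244298.98 + 446.87 + 915.30 + 509.23 = 246170.38
Ad valorem component: 246170.38 × 3.7% = 9108.30
Specific component: 7885 × 2.69 = 21210.65
Import duty = 9108.30 + 21210.65 = 30318.95
Buyer bears: origin terminal 446.87 + freight 915.30 + insurance 509.23 + destination terminal 327.66 + brokerage 270.81 + delivery 1674.33 + duty 30318.95 = 34463.15
Landed cost = invoice 244298.98 + 34463.15 = 278762.13

Total landed cost: CNY 278762.13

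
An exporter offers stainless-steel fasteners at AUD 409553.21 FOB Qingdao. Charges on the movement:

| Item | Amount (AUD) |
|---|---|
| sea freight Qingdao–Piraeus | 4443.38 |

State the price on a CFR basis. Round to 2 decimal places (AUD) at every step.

CFR price: AUD 413996.59

From FOB to CFR, the seller additionally bears: freight.
CFR price = 409553.21 + 4443.38 = 413996.59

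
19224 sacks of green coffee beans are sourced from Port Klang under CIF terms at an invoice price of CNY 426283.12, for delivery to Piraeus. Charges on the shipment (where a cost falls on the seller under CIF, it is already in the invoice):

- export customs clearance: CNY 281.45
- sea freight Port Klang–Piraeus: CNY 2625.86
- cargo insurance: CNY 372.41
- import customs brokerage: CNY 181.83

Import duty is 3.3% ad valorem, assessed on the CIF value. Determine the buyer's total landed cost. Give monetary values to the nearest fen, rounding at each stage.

Total landed cost: CNY 440532.29

CIF: the seller pays costs through ocean freight and marine insurance to the destination port.
Already in the invoice (seller's account under CIF): export clearance, freight, insurance — exclude.
The CIF price already equals the CIF value: 426283.12
Import duty = 426283.12 × 3.3% = 14067.34
Buyer bears: brokerage 181.83 + duty 14067.34 = 14249.17
Landed cost = invoice 426283.12 + 14249.17 = 440532.29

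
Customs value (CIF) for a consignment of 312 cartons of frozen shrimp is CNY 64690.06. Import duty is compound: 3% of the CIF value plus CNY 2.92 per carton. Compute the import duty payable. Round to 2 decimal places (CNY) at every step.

Ad valorem component: 64690.06 × 3% = 1940.70
Specific component: 312 × 2.92 = 911.04
Import duty = 1940.70 + 911.04 = 2851.74

Import duty: CNY 2851.74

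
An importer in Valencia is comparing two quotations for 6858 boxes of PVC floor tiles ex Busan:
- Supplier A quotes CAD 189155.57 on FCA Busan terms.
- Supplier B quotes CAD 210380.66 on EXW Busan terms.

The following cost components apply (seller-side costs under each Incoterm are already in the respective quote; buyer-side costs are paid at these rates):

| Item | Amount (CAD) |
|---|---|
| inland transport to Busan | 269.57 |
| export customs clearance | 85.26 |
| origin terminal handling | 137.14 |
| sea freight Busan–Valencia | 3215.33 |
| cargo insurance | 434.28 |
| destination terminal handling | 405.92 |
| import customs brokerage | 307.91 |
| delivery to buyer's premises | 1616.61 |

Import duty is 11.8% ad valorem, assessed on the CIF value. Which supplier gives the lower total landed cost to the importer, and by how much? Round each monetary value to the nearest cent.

Supplier A is cheaper by CAD 24126.35

Supplier A (FCA):
CIF value = FCA price + origin terminal + freight + insurance = 189155.57 + 137.14 + 3215.33 + 434.28 = 192942.32
Import duty = 192942.32 × 11.8% = 22767.19
Buyer bears (A): 137.14 + 3215.33 + 434.28 + 405.92 + 307.91 + 1616.61 = 6117.19
Landed cost (A) = invoice 189155.57 + 6117.19 + duty 22767.19 = 218039.95
Supplier B (EXW):
CIF value = EXW price + inland to port + export clearance + origin terminal + freight + insurance = 210380.66 + 269.57 + 85.26 + 137.14 + 3215.33 + 434.28 = 214522.24
Import duty = 214522.24 × 11.8% = 25313.62
Buyer bears (B): 269.57 + 85.26 + 137.14 + 3215.33 + 434.28 + 405.92 + 307.91 + 1616.61 = 6472.02
Landed cost (B) = invoice 210380.66 + 6472.02 + duty 25313.62 = 242166.30
Difference = |218039.95 − 242166.30| = 24126.35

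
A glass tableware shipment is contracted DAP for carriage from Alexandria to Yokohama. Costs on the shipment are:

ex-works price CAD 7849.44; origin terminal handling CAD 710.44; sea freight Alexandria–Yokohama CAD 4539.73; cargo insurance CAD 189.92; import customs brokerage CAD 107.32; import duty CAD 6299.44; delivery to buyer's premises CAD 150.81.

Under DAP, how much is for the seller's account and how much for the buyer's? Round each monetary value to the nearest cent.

Seller: CAD 13440.34; buyer: CAD 6406.76

DAP: the seller bears all costs to the named destination except import duty and clearance.
Seller's account: goods 7849.44 + origin terminal 710.44 + freight 4539.73 + insurance 189.92 + delivery 150.81 = 13440.34
Buyer's account: brokerage 107.32 + duty 6299.44 = 6406.76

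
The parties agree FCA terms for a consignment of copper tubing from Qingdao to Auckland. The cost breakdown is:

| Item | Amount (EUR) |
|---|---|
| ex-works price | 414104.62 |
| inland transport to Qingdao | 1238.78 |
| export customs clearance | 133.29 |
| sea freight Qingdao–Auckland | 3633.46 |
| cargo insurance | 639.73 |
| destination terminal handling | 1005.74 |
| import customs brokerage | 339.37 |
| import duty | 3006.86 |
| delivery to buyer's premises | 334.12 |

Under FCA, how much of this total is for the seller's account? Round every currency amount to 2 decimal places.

FCA: the seller delivers export-cleared goods to the carrier; the buyer bears costs from that point.
Seller's account: goods 414104.62 + inland to port 1238.78 + export clearance 133.29 = 415476.69
Buyer's account: freight 3633.46 + insurance 639.73 + destination terminal 1005.74 + brokerage 339.37 + duty 3006.86 + delivery 334.12 = 8959.28

Seller's account: EUR 415476.69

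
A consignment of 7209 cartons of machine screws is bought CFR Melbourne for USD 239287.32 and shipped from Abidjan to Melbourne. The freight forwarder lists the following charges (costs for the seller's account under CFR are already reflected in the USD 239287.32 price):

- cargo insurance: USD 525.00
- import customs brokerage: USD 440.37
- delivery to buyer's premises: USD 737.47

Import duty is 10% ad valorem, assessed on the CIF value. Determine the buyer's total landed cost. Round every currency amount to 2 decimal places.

CFR: the seller pays costs through ocean freight to the destination port, but not insurance.
CIF value = CFR price + insurance = 239287.32 + 525.00 = 239812.32
Import duty = 239812.32 × 10% = 23981.23
Buyer bears: insurance 525.00 + brokerage 440.37 + delivery 737.47 + duty 23981.23 = 25684.07
Landed cost = invoice 239287.32 + 25684.07 = 264971.39

Total landed cost: USD 264971.39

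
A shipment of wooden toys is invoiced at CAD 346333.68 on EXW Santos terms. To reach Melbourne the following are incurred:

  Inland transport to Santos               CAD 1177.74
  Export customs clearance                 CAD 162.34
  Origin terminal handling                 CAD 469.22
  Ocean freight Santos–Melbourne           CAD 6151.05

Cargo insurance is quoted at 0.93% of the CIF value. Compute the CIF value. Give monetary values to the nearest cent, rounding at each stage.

CIF value: CAD 357619.90

Let C be the CIF value. C = EXW price + pre-shipment costs + freight + 0.93% × C
C − 0.93% × C = 346333.68 + 1177.74 + 162.34 + 469.22 + 6151.05
0.9907 × C = 354294.03
C = 354294.03 / 0.9907 = 357619.90
Insurance premium = 0.93% × 357619.90 = 3325.87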